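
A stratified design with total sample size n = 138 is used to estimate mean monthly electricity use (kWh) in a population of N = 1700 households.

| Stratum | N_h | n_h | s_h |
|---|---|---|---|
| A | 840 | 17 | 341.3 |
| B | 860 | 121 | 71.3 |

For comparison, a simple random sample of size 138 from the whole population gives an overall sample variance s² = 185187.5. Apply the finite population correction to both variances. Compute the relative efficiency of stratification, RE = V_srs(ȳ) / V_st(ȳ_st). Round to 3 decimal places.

V̂(ȳ_st) = Σ W_h² (1 − n_h/N_h) s_h²/n_h, with W_h = N_h/N and N = 1700:
  stratum A: (840/1700)²·(1 − 17/840)·341.3²/17 = 1639.1
  stratum B: (860/1700)²·(1 − 121/860)·71.3²/121 = 9.23929
V_st = 1648.34
V_srs = (1 − 138/1700)·185187.5/138 = 1233
Relative efficiency = V_srs / V_st = 1233/1648.34 = 0.7480

RE ≈ 0.748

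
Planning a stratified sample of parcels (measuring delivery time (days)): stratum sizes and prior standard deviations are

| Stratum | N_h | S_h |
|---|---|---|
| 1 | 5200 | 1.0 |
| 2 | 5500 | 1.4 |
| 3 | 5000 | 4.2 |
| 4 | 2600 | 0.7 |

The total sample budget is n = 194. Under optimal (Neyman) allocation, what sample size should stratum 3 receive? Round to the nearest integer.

114

Neyman allocation: n_h = n · N_h S_h / Σ N_i S_i, with n = 194.
  stratum 1: N_h·S_h = 5200·1.0 = 5200.00
  stratum 2: N_h·S_h = 5500·1.4 = 7700.00
  stratum 3: N_h·S_h = 5000·4.2 = 21000.00
  stratum 4: N_h·S_h = 2600·0.7 = 1820.00
Σ N_h S_h = 35720.00
n for stratum 3 = 194·21000.00/35720.00 = 114.054 → 114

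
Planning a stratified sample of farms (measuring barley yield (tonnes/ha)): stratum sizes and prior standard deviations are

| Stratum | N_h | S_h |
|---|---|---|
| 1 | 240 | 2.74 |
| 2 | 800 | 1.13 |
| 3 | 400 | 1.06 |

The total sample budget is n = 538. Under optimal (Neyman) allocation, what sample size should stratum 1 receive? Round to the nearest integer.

Neyman allocation: n_h = n · N_h S_h / Σ N_i S_i, with n = 538.
  stratum 1: N_h·S_h = 240·2.74 = 657.60
  stratum 2: N_h·S_h = 800·1.13 = 904.00
  stratum 3: N_h·S_h = 400·1.06 = 424.00
Σ N_h S_h = 1985.60
n for stratum 1 = 538·657.60/1985.60 = 178.177 → 178

178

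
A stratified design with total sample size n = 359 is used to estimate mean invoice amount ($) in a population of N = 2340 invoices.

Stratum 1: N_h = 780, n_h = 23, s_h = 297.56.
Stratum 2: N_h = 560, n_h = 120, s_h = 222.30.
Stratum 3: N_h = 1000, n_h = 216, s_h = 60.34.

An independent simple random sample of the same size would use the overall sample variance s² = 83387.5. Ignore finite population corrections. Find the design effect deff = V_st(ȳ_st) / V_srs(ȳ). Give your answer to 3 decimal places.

V̂(ȳ_st) = Σ W_h² s_h²/n_h, with W_h = N_h/N and N = 2340:
  stratum 1: (780/2340)²·297.56²/23 = 427.739
  stratum 2: (560/2340)²·222.30²/120 = 23.5853
  stratum 3: (1000/2340)²·60.34²/216 = 3.0784
V_st = 454.403
V_srs = s²/n = 83387.5/359 = 232.277
deff = V_st / V_srs = 454.403/232.277 = 1.9563

deff ≈ 1.956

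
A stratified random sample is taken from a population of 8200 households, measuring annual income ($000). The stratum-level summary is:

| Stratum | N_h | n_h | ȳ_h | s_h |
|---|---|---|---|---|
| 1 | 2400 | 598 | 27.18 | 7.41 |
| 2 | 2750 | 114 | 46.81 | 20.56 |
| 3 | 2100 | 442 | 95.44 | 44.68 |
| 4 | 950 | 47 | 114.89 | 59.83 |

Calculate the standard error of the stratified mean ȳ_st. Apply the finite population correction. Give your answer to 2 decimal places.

SE(ȳ_st) ≈ 1.27

V̂(ȳ_st) = Σ W_h² (1 − n_h/N_h) s_h²/n_h, with W_h = N_h/N and N = 8200:
  stratum 1: (2400/8200)²·(1 − 598/2400)·7.41²/598 = 0.00590573
  stratum 2: (2750/8200)²·(1 − 114/2750)·20.56²/114 = 0.399753
  stratum 3: (2100/8200)²·(1 − 442/2100)·44.68²/442 = 0.233873
  stratum 4: (950/8200)²·(1 − 47/950)·59.83²/47 = 0.971681
V̂(ȳ_st) = 1.61121
SE(ȳ_st) = √1.61121 = 1.26934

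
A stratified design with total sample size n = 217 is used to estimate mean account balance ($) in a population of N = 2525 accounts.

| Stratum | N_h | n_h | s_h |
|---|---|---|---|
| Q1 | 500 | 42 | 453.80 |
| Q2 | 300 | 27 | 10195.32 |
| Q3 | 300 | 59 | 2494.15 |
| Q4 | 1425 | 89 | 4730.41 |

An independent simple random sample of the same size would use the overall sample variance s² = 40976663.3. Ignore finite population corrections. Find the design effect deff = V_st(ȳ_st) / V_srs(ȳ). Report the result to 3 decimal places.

deff ≈ 0.721

V̂(ȳ_st) = Σ W_h² s_h²/n_h, with W_h = N_h/N and N = 2525:
  stratum Q1: (500/2525)²·453.80²/42 = 192.264
  stratum Q2: (300/2525)²·10195.32²/27 = 54344.8
  stratum Q3: (300/2525)²·2494.15²/59 = 1488.38
  stratum Q4: (1425/2525)²·4730.41²/89 = 80078.2
V_st = 136104
V_srs = s²/n = 40976663.3/217 = 188833
deff = V_st / V_srs = 136104/188833 = 0.7208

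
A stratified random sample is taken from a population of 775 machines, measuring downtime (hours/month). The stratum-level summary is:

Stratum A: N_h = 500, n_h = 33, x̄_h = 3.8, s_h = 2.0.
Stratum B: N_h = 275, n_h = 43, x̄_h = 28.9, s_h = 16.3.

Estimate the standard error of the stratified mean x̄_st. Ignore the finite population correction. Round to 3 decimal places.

SE(x̄_st) ≈ 0.910

V̂(x̄_st) = Σ W_h² s_h²/n_h, with W_h = N_h/N and N = 775:
  stratum A: (500/775)²·2.0²/33 = 0.0504525
  stratum B: (275/775)²·16.3²/43 = 0.777981
V̂(x̄_st) = 0.828433
SE(x̄_st) = √0.828433 = 0.910183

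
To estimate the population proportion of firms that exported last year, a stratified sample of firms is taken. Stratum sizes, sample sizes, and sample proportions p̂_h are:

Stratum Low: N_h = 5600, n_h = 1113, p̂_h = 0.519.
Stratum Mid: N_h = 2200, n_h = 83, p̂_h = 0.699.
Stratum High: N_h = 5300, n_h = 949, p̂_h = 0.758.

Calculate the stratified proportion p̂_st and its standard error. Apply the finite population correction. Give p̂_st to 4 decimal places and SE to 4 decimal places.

N = 13100; stratum weights W_h = N_h/N.
p̂_st = Σ W_h p̂_h = (5600·0.519 + 2200·0.699 + 5300·0.758)/13100 = 0.64592
V̂(p̂_st) = Σ W_h² (1 − n_h/N_h) p̂_h(1−p̂_h)/(n_h−1):
  stratum Low: (5600/13100)²·(1 − 1113/5600)·0.519·0.481/1112 = 3.28707e-05
  stratum Mid: (2200/13100)²·(1 − 83/2200)·0.699·0.301/82 = 6.96355e-05
  stratum High: (5300/13100)²·(1 − 949/5300)·0.758·0.242/948 = 2.60015e-05
V̂(p̂_st) = 0.000128508; SE = √V̂ = 0.0113361

p̂_st ≈ 0.6459, SE ≈ 0.0113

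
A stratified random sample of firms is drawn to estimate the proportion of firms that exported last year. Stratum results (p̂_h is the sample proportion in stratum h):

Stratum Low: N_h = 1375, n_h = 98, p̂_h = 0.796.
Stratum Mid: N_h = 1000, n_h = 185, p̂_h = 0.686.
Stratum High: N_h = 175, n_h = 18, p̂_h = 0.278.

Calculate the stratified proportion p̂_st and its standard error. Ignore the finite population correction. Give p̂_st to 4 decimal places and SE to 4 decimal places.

N = 2550; stratum weights W_h = N_h/N.
p̂_st = Σ W_h p̂_h = (1375·0.796 + 1000·0.686 + 175·0.278)/2550 = 0.71731
V̂(p̂_st) = Σ W_h² p̂_h(1−p̂_h)/(n_h−1):
  stratum Low: (1375/2550)²·0.796·0.204/97 = 0.000486739
  stratum Mid: (1000/2550)²·0.686·0.314/184 = 0.000180034
  stratum High: (175/2550)²·0.278·0.722/17 = 5.56069e-05
V̂(p̂_st) = 0.000722381; SE = √V̂ = 0.0268771

p̂_st ≈ 0.7173, SE ≈ 0.0269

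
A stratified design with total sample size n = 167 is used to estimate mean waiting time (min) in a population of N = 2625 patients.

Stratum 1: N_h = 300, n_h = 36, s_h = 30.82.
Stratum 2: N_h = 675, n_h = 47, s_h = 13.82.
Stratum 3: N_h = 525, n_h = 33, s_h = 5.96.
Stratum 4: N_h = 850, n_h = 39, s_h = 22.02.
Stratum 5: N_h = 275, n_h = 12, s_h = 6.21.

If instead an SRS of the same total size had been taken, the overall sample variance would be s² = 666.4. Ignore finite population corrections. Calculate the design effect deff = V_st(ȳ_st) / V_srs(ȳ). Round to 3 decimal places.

deff ≈ 0.500

V̂(ȳ_st) = Σ W_h² s_h²/n_h, with W_h = N_h/N and N = 2625:
  stratum 1: (300/2625)²·30.82²/36 = 0.344625
  stratum 2: (675/2625)²·13.82²/47 = 0.2687
  stratum 3: (525/2625)²·5.96²/33 = 0.0430565
  stratum 4: (850/2625)²·22.02²/39 = 1.30361
  stratum 5: (275/2625)²·6.21²/12 = 0.0352703
V_st = 1.99527
V_srs = s²/n = 666.4/167 = 3.99042
deff = V_st / V_srs = 1.99527/3.99042 = 0.5000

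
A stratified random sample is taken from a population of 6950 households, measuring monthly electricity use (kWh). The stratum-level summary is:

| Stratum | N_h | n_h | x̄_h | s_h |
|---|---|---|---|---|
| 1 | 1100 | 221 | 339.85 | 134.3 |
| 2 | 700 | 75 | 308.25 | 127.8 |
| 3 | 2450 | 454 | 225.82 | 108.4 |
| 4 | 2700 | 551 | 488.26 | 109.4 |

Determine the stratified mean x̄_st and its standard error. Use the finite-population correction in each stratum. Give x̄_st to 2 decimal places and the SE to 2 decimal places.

x̄_st ≈ 354.13, SE ≈ 2.97

x̄_st = Σ W_h x̄_h = (1100·339.85 + 700·308.25 + 2450·225.82 + 2700·488.26)/6950 = 354.12532
V̂(x̄_st) = Σ W_h² (1 − n_h/N_h) s_h²/n_h, with W_h = N_h/N and N = 6950:
  stratum 1: (1100/6950)²·(1 − 221/1100)·134.3²/221 = 1.6337
  stratum 2: (700/6950)²·(1 − 75/700)·127.8²/75 = 1.97246
  stratum 3: (2450/6950)²·(1 − 454/2450)·108.4²/454 = 2.62035
  stratum 4: (2700/6950)²·(1 − 551/2700)·109.4²/551 = 2.60924
V̂(x̄_st) = 8.83575
SE(x̄_st) = √8.83575 = 2.9725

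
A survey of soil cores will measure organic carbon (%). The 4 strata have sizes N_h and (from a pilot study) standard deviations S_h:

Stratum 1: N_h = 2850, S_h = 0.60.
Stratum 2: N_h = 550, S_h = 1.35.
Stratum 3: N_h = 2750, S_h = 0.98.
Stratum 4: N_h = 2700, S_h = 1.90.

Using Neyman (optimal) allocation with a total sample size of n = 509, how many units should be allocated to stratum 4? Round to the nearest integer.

Neyman allocation: n_h = n · N_h S_h / Σ N_i S_i, with n = 509.
  stratum 1: N_h·S_h = 2850·0.60 = 1710.00
  stratum 2: N_h·S_h = 550·1.35 = 742.50
  stratum 3: N_h·S_h = 2750·0.98 = 2695.00
  stratum 4: N_h·S_h = 2700·1.90 = 5130.00
Σ N_h S_h = 10277.50
n for stratum 4 = 509·5130.00/10277.50 = 254.067 → 254

254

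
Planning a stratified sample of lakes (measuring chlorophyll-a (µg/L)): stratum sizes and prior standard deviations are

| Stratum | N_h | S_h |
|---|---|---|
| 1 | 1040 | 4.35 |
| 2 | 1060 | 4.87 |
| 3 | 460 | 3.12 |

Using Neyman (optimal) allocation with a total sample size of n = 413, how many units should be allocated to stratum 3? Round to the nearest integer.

Neyman allocation: n_h = n · N_h S_h / Σ N_i S_i, with n = 413.
  stratum 1: N_h·S_h = 1040·4.35 = 4524.00
  stratum 2: N_h·S_h = 1060·4.87 = 5162.20
  stratum 3: N_h·S_h = 460·3.12 = 1435.20
Σ N_h S_h = 11121.40
n for stratum 3 = 413·1435.20/11121.40 = 53.297 → 53

53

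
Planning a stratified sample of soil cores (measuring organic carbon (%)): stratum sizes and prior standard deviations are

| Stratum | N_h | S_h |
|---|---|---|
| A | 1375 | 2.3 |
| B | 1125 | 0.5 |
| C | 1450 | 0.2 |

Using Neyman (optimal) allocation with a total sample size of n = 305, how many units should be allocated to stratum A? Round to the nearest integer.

240

Neyman allocation: n_h = n · N_h S_h / Σ N_i S_i, with n = 305.
  stratum A: N_h·S_h = 1375·2.3 = 3162.50
  stratum B: N_h·S_h = 1125·0.5 = 562.50
  stratum C: N_h·S_h = 1450·0.2 = 290.00
Σ N_h S_h = 4015.00
n for stratum A = 305·3162.50/4015.00 = 240.240 → 240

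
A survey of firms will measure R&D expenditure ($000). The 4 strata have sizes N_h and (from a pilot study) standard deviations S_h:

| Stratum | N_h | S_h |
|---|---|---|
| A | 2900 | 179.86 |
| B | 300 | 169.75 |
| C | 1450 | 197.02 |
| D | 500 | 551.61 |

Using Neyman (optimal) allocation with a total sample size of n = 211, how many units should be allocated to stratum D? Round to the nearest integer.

51

Neyman allocation: n_h = n · N_h S_h / Σ N_i S_i, with n = 211.
  stratum A: N_h·S_h = 2900·179.86 = 521594.00
  stratum B: N_h·S_h = 300·169.75 = 50925.00
  stratum C: N_h·S_h = 1450·197.02 = 285679.00
  stratum D: N_h·S_h = 500·551.61 = 275805.00
Σ N_h S_h = 1134003.00
n for stratum D = 211·275805.00/1134003.00 = 51.318 → 51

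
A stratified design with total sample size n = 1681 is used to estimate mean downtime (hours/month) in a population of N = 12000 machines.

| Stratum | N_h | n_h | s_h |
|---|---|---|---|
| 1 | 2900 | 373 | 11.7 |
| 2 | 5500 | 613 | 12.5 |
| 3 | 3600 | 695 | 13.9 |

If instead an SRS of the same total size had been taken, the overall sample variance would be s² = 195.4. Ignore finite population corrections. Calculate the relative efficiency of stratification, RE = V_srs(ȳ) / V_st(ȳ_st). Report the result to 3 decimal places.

RE ≈ 1.162

V̂(ȳ_st) = Σ W_h² s_h²/n_h, with W_h = N_h/N and N = 12000:
  stratum 1: (2900/12000)²·11.7²/373 = 0.0214337
  stratum 2: (5500/12000)²·12.5²/613 = 0.0535454
  stratum 3: (3600/12000)²·13.9²/695 = 0.02502
V_st = 0.0999991
V_srs = s²/n = 195.4/1681 = 0.11624
Relative efficiency = V_srs / V_st = 0.11624/0.0999991 = 1.1624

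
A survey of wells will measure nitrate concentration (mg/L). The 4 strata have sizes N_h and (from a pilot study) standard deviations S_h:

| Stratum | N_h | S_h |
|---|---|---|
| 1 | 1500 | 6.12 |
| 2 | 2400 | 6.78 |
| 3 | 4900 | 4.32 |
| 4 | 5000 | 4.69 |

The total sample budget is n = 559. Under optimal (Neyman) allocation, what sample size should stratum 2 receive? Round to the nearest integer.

130

Neyman allocation: n_h = n · N_h S_h / Σ N_i S_i, with n = 559.
  stratum 1: N_h·S_h = 1500·6.12 = 9180.00
  stratum 2: N_h·S_h = 2400·6.78 = 16272.00
  stratum 3: N_h·S_h = 4900·4.32 = 21168.00
  stratum 4: N_h·S_h = 5000·4.69 = 23450.00
Σ N_h S_h = 70070.00
n for stratum 2 = 559·16272.00/70070.00 = 129.814 → 130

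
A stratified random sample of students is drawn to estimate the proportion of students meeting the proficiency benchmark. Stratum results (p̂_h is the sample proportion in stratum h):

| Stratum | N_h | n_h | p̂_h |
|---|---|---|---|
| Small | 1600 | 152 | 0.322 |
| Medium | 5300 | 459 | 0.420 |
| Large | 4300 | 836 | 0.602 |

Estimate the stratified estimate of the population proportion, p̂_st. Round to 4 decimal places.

p̂_st ≈ 0.4759

N = 11200; stratum weights W_h = N_h/N.
p̂_st = Σ W_h p̂_h = (1600·0.322 + 5300·0.420 + 4300·0.602)/11200 = 0.47587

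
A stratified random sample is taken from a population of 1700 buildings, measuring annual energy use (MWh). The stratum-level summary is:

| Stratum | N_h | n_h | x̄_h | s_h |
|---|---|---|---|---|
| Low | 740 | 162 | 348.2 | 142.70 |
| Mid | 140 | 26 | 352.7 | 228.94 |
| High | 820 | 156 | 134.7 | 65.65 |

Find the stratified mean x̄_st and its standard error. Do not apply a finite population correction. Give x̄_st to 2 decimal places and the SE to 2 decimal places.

x̄_st = Σ W_h x̄_h = (740·348.2 + 140·352.7 + 820·134.7)/1700 = 245.58824
V̂(x̄_st) = Σ W_h² s_h²/n_h, with W_h = N_h/N and N = 1700:
  stratum Low: (740/1700)²·142.70²/162 = 23.8176
  stratum Mid: (140/1700)²·228.94²/26 = 13.6719
  stratum High: (820/1700)²·65.65²/156 = 6.42798
V̂(x̄_st) = 43.9175
SE(x̄_st) = √43.9175 = 6.62703

x̄_st ≈ 245.59, SE ≈ 6.63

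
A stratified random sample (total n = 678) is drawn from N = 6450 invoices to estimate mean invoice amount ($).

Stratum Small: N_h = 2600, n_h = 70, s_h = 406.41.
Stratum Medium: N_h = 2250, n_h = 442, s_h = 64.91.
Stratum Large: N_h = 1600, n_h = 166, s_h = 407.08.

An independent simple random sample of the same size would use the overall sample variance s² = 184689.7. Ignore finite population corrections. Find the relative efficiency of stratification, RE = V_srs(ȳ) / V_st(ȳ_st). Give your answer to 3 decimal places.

V̂(ȳ_st) = Σ W_h² s_h²/n_h, with W_h = N_h/N and N = 6450:
  stratum Small: (2600/6450)²·406.41²/70 = 383.405
  stratum Medium: (2250/6450)²·64.91²/442 = 1.15997
  stratum Large: (1600/6450)²·407.08²/166 = 61.4288
V_st = 445.994
V_srs = s²/n = 184689.7/678 = 272.404
Relative efficiency = V_srs / V_st = 272.404/445.994 = 0.6108

RE ≈ 0.611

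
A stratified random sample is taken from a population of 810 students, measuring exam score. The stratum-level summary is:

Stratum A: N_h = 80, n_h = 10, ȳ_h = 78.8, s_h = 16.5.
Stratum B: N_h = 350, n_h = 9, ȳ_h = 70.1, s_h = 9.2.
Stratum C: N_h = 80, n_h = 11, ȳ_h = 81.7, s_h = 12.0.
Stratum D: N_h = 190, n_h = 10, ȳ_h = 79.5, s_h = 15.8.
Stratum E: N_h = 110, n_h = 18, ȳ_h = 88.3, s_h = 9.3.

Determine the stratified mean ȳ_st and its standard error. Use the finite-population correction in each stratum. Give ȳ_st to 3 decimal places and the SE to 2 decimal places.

ȳ_st ≈ 76.781, SE ≈ 1.85

ȳ_st = Σ W_h ȳ_h = (80·78.8 + 350·70.1 + 80·81.7 + 190·79.5 + 110·88.3)/810 = 76.78148
V̂(ȳ_st) = Σ W_h² (1 − n_h/N_h) s_h²/n_h, with W_h = N_h/N and N = 810:
  stratum A: (80/810)²·(1 − 10/80)·16.5²/10 = 0.232373
  stratum B: (350/810)²·(1 − 9/350)·9.2²/9 = 1.71075
  stratum C: (80/810)²·(1 − 11/80)·12.0²/11 = 0.110138
  stratum D: (190/810)²·(1 − 10/190)·15.8²/10 = 1.30128
  stratum E: (110/810)²·(1 − 18/110)·9.3²/18 = 0.0741146
V̂(ȳ_st) = 3.42865
SE(ȳ_st) = √3.42865 = 1.85166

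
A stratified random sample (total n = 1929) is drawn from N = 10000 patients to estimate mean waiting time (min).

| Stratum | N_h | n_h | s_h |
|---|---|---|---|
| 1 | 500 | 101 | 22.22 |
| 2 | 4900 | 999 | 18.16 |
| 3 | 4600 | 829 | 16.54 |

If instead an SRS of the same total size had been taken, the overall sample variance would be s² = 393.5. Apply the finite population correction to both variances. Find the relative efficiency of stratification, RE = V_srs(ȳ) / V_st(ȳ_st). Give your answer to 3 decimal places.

V̂(ȳ_st) = Σ W_h² (1 − n_h/N_h) s_h²/n_h, with W_h = N_h/N and N = 10000:
  stratum 1: (500/10000)²·(1 − 101/500)·22.22²/101 = 0.00975236
  stratum 2: (4900/10000)²·(1 − 999/4900)·18.16²/999 = 0.0631013
  stratum 3: (4600/10000)²·(1 − 829/4600)·16.54²/829 = 0.0572441
V_st = 0.130098
V_srs = (1 − 1929/10000)·393.5/1929 = 0.164642
Relative efficiency = V_srs / V_st = 0.164642/0.130098 = 1.2655

RE ≈ 1.266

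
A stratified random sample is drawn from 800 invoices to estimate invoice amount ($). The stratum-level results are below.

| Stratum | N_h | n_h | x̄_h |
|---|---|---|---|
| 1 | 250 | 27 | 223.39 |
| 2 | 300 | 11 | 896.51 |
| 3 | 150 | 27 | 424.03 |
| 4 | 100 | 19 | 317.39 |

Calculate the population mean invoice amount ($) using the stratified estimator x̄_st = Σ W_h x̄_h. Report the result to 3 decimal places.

N = Σ N_h = 800. Stratum weights W_h = N_h/N.
x̄_st = (250·223.39 + 300·896.51 + 150·424.03 + 100·317.39) / 800 = 525.18000

x̄_st ≈ 525.180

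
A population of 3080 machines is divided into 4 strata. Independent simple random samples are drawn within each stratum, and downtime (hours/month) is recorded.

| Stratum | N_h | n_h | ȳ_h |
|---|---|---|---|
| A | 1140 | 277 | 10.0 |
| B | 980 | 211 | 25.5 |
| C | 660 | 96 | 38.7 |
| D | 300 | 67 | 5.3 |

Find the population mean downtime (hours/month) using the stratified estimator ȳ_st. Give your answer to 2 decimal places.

ȳ_st ≈ 20.62

N = Σ N_h = 3080. Stratum weights W_h = N_h/N.
ȳ_st = (1140·10.0 + 980·25.5 + 660·38.7 + 300·5.3) / 3080 = 20.6240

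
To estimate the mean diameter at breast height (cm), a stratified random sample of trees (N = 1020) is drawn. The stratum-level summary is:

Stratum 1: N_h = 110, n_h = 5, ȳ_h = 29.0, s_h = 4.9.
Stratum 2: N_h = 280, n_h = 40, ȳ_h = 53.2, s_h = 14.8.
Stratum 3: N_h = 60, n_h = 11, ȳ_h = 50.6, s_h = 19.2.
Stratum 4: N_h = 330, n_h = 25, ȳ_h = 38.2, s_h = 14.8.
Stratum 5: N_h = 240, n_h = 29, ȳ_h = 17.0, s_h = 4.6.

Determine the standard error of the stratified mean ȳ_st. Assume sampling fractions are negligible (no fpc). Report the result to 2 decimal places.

SE(ȳ_st) ≈ 1.24

V̂(ȳ_st) = Σ W_h² s_h²/n_h, with W_h = N_h/N and N = 1020:
  stratum 1: (110/1020)²·4.9²/5 = 0.0558479
  stratum 2: (280/1020)²·14.8²/40 = 0.412647
  stratum 3: (60/1020)²·19.2²/11 = 0.115961
  stratum 4: (330/1020)²·14.8²/25 = 0.917088
  stratum 5: (240/1020)²·4.6²/29 = 0.0403961
V̂(ȳ_st) = 1.54194
SE(ȳ_st) = √1.54194 = 1.24175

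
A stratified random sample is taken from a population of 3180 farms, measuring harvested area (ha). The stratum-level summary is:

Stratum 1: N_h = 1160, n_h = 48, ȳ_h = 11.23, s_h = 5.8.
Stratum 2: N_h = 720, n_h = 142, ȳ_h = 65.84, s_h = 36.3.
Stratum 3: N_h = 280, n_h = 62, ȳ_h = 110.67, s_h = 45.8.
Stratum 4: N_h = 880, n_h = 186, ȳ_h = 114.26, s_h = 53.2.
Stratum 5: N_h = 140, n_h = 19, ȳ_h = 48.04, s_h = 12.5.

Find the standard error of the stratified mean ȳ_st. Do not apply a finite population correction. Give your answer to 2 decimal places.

V̂(ȳ_st) = Σ W_h² s_h²/n_h, with W_h = N_h/N and N = 3180:
  stratum 1: (1160/3180)²·5.8²/48 = 0.0932559
  stratum 2: (720/3180)²·36.3²/142 = 0.475703
  stratum 3: (280/3180)²·45.8²/62 = 0.262302
  stratum 4: (880/3180)²·53.2²/186 = 1.16526
  stratum 5: (140/3180)²·12.5²/19 = 0.0159393
V̂(ȳ_st) = 2.01246
SE(ȳ_st) = √2.01246 = 1.41861

SE(ȳ_st) ≈ 1.42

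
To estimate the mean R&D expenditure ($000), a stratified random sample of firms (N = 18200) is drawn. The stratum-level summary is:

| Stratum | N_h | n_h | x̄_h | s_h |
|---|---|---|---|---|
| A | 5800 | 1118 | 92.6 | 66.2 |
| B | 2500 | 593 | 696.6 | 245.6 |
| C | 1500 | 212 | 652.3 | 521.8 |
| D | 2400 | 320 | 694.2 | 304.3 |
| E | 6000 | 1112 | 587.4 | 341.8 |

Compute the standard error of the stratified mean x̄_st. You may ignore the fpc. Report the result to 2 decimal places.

V̂(x̄_st) = Σ W_h² s_h²/n_h, with W_h = N_h/N and N = 18200:
  stratum A: (5800/18200)²·66.2²/1118 = 0.398096
  stratum B: (2500/18200)²·245.6²/593 = 1.91928
  stratum C: (1500/18200)²·521.8²/212 = 8.72393
  stratum D: (2400/18200)²·304.3²/320 = 5.03192
  stratum E: (6000/18200)²·341.8²/1112 = 11.4182
V̂(x̄_st) = 27.4915
SE(x̄_st) = √27.4915 = 5.24323

SE(x̄_st) ≈ 5.24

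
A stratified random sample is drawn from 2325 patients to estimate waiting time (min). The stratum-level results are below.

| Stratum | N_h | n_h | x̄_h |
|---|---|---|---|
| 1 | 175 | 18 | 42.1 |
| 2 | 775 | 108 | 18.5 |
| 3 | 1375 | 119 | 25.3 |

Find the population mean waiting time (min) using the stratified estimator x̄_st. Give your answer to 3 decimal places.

x̄_st ≈ 24.298

N = Σ N_h = 2325. Stratum weights W_h = N_h/N.
x̄_st = (175·42.1 + 775·18.5 + 1375·25.3) / 2325 = 24.29785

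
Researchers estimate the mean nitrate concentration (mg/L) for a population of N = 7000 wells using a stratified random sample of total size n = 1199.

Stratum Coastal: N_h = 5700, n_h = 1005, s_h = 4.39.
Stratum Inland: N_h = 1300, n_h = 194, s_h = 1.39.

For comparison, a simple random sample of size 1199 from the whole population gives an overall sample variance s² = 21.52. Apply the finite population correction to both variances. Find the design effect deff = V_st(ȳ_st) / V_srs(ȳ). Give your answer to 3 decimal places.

deff ≈ 0.724

V̂(ȳ_st) = Σ W_h² (1 − n_h/N_h) s_h²/n_h, with W_h = N_h/N and N = 7000:
  stratum Coastal: (5700/7000)²·(1 − 1005/5700)·4.39²/1005 = 0.0104732
  stratum Inland: (1300/7000)²·(1 − 194/1300)·1.39²/194 = 0.000292234
V_st = 0.0107654
V_srs = (1 − 1199/7000)·21.52/1199 = 0.014874
deff = V_st / V_srs = 0.0107654/0.014874 = 0.7238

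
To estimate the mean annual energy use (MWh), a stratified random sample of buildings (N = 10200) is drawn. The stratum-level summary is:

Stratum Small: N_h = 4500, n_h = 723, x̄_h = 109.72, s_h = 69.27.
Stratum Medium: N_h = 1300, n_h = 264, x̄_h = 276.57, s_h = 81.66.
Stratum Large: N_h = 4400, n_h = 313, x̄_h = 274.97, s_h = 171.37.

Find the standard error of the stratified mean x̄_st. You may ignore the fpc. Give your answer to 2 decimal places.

SE(x̄_st) ≈ 4.38

V̂(x̄_st) = Σ W_h² s_h²/n_h, with W_h = N_h/N and N = 10200:
  stratum Small: (4500/10200)²·69.27²/723 = 1.29174
  stratum Medium: (1300/10200)²·81.66²/264 = 0.4103
  stratum Large: (4400/10200)²·171.37²/313 = 17.4594
V̂(x̄_st) = 19.1615
SE(x̄_st) = √19.1615 = 4.37738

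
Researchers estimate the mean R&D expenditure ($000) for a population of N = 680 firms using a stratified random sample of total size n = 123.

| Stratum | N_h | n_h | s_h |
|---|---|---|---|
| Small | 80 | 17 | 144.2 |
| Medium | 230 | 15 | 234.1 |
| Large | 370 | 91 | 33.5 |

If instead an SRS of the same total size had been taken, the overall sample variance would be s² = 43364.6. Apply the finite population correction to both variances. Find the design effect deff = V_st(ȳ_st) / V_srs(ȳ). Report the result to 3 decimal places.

deff ≈ 1.409

V̂(ȳ_st) = Σ W_h² (1 − n_h/N_h) s_h²/n_h, with W_h = N_h/N and N = 680:
  stratum Small: (80/680)²·(1 − 17/80)·144.2²/17 = 13.332
  stratum Medium: (230/680)²·(1 − 15/230)·234.1²/15 = 390.715
  stratum Large: (370/680)²·(1 − 91/370)·33.5²/91 = 2.75319
V_st = 406.8
V_srs = (1 − 123/680)·43364.6/123 = 288.786
deff = V_st / V_srs = 406.8/288.786 = 1.4087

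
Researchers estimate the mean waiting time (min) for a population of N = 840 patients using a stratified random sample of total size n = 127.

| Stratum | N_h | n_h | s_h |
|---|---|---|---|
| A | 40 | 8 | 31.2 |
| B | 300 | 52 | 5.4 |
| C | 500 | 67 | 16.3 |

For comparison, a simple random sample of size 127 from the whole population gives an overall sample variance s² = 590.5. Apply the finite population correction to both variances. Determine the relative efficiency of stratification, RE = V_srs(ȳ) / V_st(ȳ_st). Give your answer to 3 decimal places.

RE ≈ 2.637

V̂(ȳ_st) = Σ W_h² (1 − n_h/N_h) s_h²/n_h, with W_h = N_h/N and N = 840:
  stratum A: (40/840)²·(1 − 8/40)·31.2²/8 = 0.220735
  stratum B: (300/840)²·(1 − 52/300)·5.4²/52 = 0.0591287
  stratum C: (500/840)²·(1 − 67/500)·16.3²/67 = 1.21675
V_st = 1.49661
V_srs = (1 − 127/840)·590.5/127 = 3.94663
Relative efficiency = V_srs / V_st = 3.94663/1.49661 = 2.6370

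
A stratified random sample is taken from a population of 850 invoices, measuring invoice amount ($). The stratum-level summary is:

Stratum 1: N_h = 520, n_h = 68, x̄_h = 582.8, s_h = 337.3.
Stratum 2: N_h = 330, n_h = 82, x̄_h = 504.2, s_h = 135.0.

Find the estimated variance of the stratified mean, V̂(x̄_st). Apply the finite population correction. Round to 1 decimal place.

V̂(x̄_st) ≈ 569.5

V̂(x̄_st) = Σ W_h² (1 − n_h/N_h) s_h²/n_h, with W_h = N_h/N and N = 850:
  stratum 1: (520/850)²·(1 − 68/520)·337.3²/68 = 544.287
  stratum 2: (330/850)²·(1 − 82/330)·135.0²/82 = 25.1757
V̂(x̄_st) = 569.462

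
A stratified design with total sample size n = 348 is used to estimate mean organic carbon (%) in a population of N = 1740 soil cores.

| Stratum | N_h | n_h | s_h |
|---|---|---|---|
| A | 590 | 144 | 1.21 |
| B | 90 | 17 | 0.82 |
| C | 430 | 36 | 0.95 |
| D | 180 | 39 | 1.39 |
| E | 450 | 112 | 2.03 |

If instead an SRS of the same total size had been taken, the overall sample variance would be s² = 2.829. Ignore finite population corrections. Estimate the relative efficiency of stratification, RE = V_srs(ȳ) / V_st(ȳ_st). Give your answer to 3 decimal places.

RE ≈ 1.402

V̂(ȳ_st) = Σ W_h² s_h²/n_h, with W_h = N_h/N and N = 1740:
  stratum A: (590/1740)²·1.21²/144 = 0.001169
  stratum B: (90/1740)²·0.82²/17 = 0.000105819
  stratum C: (430/1740)²·0.95²/36 = 0.00153103
  stratum D: (180/1740)²·1.39²/39 = 0.000530166
  stratum E: (450/1740)²·2.03²/112 = 0.00246094
V_st = 0.00579695
V_srs = s²/n = 2.829/348 = 0.00812931
Relative efficiency = V_srs / V_st = 0.00812931/0.00579695 = 1.4023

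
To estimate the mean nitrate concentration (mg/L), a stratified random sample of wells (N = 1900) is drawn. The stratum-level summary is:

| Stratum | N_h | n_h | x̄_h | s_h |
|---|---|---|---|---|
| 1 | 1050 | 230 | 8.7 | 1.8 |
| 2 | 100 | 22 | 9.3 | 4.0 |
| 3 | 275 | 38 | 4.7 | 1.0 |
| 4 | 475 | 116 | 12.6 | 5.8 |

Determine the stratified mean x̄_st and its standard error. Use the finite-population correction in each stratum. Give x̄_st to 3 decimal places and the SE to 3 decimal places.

x̄_st = Σ W_h x̄_h = (1050·8.7 + 100·9.3 + 275·4.7 + 475·12.6)/1900 = 9.12763
V̂(x̄_st) = Σ W_h² (1 − n_h/N_h) s_h²/n_h, with W_h = N_h/N and N = 1900:
  stratum 1: (1050/1900)²·(1 − 230/1050)·1.8²/230 = 0.0033598
  stratum 2: (100/1900)²·(1 − 22/100)·4.0²/22 = 0.00157139
  stratum 3: (275/1900)²·(1 − 38/275)·1.0²/38 = 0.000475106
  stratum 4: (475/1900)²·(1 − 116/475)·5.8²/116 = 0.0136987
V̂(x̄_st) = 0.019105
SE(x̄_st) = √0.019105 = 0.138221

x̄_st ≈ 9.128, SE ≈ 0.138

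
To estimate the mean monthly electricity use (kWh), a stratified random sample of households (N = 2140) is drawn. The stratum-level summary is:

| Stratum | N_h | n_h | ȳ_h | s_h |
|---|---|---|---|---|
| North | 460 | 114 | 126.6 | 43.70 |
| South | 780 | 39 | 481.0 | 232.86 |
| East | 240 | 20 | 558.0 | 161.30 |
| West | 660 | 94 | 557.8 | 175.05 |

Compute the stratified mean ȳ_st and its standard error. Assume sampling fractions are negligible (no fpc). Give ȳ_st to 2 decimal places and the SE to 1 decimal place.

ȳ_st = Σ W_h ȳ_h = (460·126.6 + 780·481.0 + 240·558.0 + 660·557.8)/2140 = 437.14206
V̂(ȳ_st) = Σ W_h² s_h²/n_h, with W_h = N_h/N and N = 2140:
  stratum North: (460/2140)²·43.70²/114 = 0.774009
  stratum South: (780/2140)²·232.86²/39 = 184.708
  stratum East: (240/2140)²·161.30²/20 = 16.3619
  stratum West: (660/2140)²·175.05²/94 = 31.0068
V̂(ȳ_st) = 232.851
SE(ȳ_st) = √232.851 = 15.2595

ȳ_st ≈ 437.14, SE ≈ 15.3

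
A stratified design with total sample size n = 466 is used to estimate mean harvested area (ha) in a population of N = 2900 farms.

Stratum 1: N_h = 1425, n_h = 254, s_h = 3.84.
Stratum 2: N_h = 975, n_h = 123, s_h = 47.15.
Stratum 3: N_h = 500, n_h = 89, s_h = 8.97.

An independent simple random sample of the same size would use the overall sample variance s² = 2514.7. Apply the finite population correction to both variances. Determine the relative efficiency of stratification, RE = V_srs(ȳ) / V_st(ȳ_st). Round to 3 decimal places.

RE ≈ 2.490

V̂(ȳ_st) = Σ W_h² (1 − n_h/N_h) s_h²/n_h, with W_h = N_h/N and N = 2900:
  stratum 1: (1425/2900)²·(1 − 254/1425)·3.84²/254 = 0.0115187
  stratum 2: (975/2900)²·(1 − 123/975)·47.15²/123 = 1.78528
  stratum 3: (500/2900)²·(1 − 89/500)·8.97²/89 = 0.0220908
V_st = 1.81889
V_srs = (1 − 466/2900)·2514.7/466 = 4.52921
Relative efficiency = V_srs / V_st = 4.52921/1.81889 = 2.4901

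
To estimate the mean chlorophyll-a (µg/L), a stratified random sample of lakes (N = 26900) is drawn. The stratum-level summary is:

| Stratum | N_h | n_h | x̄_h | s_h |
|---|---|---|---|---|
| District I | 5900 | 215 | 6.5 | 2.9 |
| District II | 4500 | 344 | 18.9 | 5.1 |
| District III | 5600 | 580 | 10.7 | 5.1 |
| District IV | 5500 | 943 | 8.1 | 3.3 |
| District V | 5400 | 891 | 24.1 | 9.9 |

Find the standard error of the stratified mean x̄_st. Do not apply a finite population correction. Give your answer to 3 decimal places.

V̂(x̄_st) = Σ W_h² s_h²/n_h, with W_h = N_h/N and N = 26900:
  stratum District I: (5900/26900)²·2.9²/215 = 0.00188173
  stratum District II: (4500/26900)²·5.1²/344 = 0.00211594
  stratum District III: (5600/26900)²·5.1²/580 = 0.0019435
  stratum District IV: (5500/26900)²·3.3²/943 = 0.000482766
  stratum District V: (5400/26900)²·9.9²/891 = 0.00443277
V̂(x̄_st) = 0.0108567
SE(x̄_st) = √0.0108567 = 0.104195

SE(x̄_st) ≈ 0.104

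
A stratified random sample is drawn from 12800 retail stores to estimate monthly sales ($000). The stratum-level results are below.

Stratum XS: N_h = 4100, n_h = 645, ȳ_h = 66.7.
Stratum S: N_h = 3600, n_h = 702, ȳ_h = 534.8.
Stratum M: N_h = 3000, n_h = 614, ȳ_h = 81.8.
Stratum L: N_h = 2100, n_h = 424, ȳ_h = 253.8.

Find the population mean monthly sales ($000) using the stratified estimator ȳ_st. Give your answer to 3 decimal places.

ȳ_st ≈ 232.588

N = Σ N_h = 12800. Stratum weights W_h = N_h/N.
ȳ_st = (4100·66.7 + 3600·534.8 + 3000·81.8 + 2100·253.8) / 12800 = 232.58828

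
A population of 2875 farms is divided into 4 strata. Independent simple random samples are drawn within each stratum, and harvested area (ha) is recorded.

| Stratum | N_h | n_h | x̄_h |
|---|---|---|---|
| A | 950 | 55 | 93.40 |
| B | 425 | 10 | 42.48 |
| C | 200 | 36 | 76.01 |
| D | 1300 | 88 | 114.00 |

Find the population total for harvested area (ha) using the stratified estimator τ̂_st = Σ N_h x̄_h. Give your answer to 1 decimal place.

τ̂_st ≈ 270186.0

τ̂_st = Σ N_h x̄_h = 950·93.40 + 425·42.48 + 200·76.01 + 1300·114.00 = 270186.0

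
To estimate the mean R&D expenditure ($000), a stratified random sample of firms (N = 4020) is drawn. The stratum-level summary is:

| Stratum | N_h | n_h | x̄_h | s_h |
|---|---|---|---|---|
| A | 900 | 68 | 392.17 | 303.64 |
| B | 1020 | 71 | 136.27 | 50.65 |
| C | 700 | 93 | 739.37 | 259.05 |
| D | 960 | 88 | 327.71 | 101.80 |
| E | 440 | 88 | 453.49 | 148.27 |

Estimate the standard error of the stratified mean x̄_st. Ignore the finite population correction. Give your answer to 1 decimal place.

V̂(x̄_st) = Σ W_h² s_h²/n_h, with W_h = N_h/N and N = 4020:
  stratum A: (900/4020)²·303.64²/68 = 67.9582
  stratum B: (1020/4020)²·50.65²/71 = 2.32621
  stratum C: (700/4020)²·259.05²/93 = 21.879
  stratum D: (960/4020)²·101.80²/88 = 6.71588
  stratum E: (440/4020)²·148.27²/88 = 2.9928
V̂(x̄_st) = 101.872
SE(x̄_st) = √101.872 = 10.0932

SE(x̄_st) ≈ 10.1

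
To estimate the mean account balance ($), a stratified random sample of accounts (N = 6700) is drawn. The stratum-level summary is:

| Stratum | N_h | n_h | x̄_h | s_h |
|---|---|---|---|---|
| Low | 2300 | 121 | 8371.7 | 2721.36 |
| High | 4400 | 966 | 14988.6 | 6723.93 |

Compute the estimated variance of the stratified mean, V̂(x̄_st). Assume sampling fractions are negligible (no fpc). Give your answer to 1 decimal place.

V̂(x̄_st) ≈ 27397.4

V̂(x̄_st) = Σ W_h² s_h²/n_h, with W_h = N_h/N and N = 6700:
  stratum Low: (2300/6700)²·2721.36²/121 = 7212.61
  stratum High: (4400/6700)²·6723.93²/966 = 20184.8
V̂(x̄_st) = 27397.4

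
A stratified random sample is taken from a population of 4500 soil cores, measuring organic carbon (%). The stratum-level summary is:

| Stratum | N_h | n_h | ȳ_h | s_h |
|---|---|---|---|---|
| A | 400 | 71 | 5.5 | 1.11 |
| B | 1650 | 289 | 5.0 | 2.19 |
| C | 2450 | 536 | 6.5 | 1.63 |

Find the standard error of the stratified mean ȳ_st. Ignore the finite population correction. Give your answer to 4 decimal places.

V̂(ȳ_st) = Σ W_h² s_h²/n_h, with W_h = N_h/N and N = 4500:
  stratum A: (400/4500)²·1.11²/71 = 0.000137114
  stratum B: (1650/4500)²·2.19²/289 = 0.00223117
  stratum C: (2450/4500)²·1.63²/536 = 0.00146932
V̂(ȳ_st) = 0.00383761
SE(ȳ_st) = √0.00383761 = 0.0619485

SE(ȳ_st) ≈ 0.0619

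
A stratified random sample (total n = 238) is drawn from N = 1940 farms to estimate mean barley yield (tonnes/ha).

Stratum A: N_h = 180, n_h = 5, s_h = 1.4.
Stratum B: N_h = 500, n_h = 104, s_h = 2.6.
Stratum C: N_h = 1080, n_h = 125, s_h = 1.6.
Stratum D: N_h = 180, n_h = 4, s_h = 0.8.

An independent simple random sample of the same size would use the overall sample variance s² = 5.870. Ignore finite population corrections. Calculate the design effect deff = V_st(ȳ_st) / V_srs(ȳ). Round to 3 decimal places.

deff ≈ 0.625

V̂(ȳ_st) = Σ W_h² s_h²/n_h, with W_h = N_h/N and N = 1940:
  stratum A: (180/1940)²·1.4²/5 = 0.00337464
  stratum B: (500/1940)²·2.6²/104 = 0.00431767
  stratum C: (1080/1940)²·1.6²/125 = 0.00634708
  stratum D: (180/1940)²·0.8²/4 = 0.0013774
V_st = 0.0154168
V_srs = s²/n = 5.870/238 = 0.0246639
deff = V_st / V_srs = 0.0154168/0.0246639 = 0.6251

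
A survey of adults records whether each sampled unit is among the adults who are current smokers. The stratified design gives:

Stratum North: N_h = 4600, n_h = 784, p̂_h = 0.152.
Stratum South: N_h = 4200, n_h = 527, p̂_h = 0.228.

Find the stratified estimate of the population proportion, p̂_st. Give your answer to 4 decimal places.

p̂_st ≈ 0.1883

N = 8800; stratum weights W_h = N_h/N.
p̂_st = Σ W_h p̂_h = (4600·0.152 + 4200·0.228)/8800 = 0.18827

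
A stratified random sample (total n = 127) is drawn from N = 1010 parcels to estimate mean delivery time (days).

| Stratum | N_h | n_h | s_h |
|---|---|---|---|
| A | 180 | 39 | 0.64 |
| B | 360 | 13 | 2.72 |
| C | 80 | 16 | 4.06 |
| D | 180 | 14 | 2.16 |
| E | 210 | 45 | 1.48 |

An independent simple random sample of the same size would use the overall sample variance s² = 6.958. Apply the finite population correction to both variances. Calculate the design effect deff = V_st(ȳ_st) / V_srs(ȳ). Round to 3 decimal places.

deff ≈ 1.807

V̂(ȳ_st) = Σ W_h² (1 − n_h/N_h) s_h²/n_h, with W_h = N_h/N and N = 1010:
  stratum A: (180/1010)²·(1 − 39/180)·0.64²/39 = 0.000261303
  stratum B: (360/1010)²·(1 − 13/360)·2.72²/13 = 0.0696921
  stratum C: (80/1010)²·(1 − 16/80)·4.06²/16 = 0.00517082
  stratum D: (180/1010)²·(1 − 14/180)·2.16²/14 = 0.00976152
  stratum E: (210/1010)²·(1 − 45/210)·1.48²/45 = 0.00165338
V_st = 0.0865391
V_srs = (1 − 127/1010)·6.958/127 = 0.0478983
deff = V_st / V_srs = 0.0865391/0.0478983 = 1.8067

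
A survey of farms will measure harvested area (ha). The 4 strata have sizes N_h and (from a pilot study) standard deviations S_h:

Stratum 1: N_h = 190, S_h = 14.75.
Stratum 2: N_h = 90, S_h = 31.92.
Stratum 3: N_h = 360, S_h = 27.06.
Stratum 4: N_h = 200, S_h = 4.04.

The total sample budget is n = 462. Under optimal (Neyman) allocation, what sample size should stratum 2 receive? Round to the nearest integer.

Neyman allocation: n_h = n · N_h S_h / Σ N_i S_i, with n = 462.
  stratum 1: N_h·S_h = 190·14.75 = 2802.50
  stratum 2: N_h·S_h = 90·31.92 = 2872.80
  stratum 3: N_h·S_h = 360·27.06 = 9741.60
  stratum 4: N_h·S_h = 200·4.04 = 808.00
Σ N_h S_h = 16224.90
n for stratum 2 = 462·2872.80/16224.90 = 81.802 → 82

82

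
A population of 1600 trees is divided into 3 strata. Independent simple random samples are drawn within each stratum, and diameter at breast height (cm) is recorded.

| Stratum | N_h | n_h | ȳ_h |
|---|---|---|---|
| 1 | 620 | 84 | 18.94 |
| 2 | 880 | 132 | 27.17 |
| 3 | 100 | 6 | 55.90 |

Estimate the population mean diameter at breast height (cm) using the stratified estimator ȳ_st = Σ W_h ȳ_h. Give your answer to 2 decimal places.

ȳ_st ≈ 25.78

N = Σ N_h = 1600. Stratum weights W_h = N_h/N.
ȳ_st = (620·18.94 + 880·27.17 + 100·55.90) / 1600 = 25.7765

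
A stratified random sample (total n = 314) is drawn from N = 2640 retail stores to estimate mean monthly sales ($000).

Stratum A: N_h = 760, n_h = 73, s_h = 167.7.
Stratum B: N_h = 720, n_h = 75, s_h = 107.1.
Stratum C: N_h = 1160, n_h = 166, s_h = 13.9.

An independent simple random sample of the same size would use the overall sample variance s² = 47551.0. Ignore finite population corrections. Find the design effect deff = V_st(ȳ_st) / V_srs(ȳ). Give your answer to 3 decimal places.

V̂(ȳ_st) = Σ W_h² s_h²/n_h, with W_h = N_h/N and N = 2640:
  stratum A: (760/2640)²·167.7²/73 = 31.9273
  stratum B: (720/2640)²·107.1²/75 = 11.3756
  stratum C: (1160/2640)²·13.9²/166 = 0.224714
V_st = 43.5277
V_srs = s²/n = 47551.0/314 = 151.436
deff = V_st / V_srs = 43.5277/151.436 = 0.2874

deff ≈ 0.287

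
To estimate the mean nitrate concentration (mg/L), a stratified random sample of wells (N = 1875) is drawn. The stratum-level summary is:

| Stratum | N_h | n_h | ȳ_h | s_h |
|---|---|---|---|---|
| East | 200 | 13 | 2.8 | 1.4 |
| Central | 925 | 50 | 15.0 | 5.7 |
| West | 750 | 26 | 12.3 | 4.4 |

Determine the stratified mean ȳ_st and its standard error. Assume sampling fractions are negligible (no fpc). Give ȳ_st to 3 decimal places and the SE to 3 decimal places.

ȳ_st ≈ 12.619, SE ≈ 0.528

ȳ_st = Σ W_h ȳ_h = (200·2.8 + 925·15.0 + 750·12.3)/1875 = 12.61867
V̂(ȳ_st) = Σ W_h² s_h²/n_h, with W_h = N_h/N and N = 1875:
  stratum East: (200/1875)²·1.4²/13 = 0.00171542
  stratum Central: (925/1875)²·5.7²/50 = 0.158147
  stratum West: (750/1875)²·4.4²/26 = 0.119138
V̂(ȳ_st) = 0.279001
SE(ȳ_st) = √0.279001 = 0.528205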